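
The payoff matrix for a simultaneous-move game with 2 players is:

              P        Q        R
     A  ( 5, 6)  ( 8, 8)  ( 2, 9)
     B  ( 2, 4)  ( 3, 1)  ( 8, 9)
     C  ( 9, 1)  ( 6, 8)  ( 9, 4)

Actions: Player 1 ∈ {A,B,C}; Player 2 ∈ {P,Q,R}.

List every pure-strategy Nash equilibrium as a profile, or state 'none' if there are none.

No pure NE.

(A,P): not NE [P1→C gives 9>5; P2→R gives 9>6]
(A,Q): not NE [P2→R gives 9>8]
(A,R): not NE [P1→C gives 9>2]
(B,P): not NE [P1→C gives 9>2; P2→R gives 9>4]
(B,Q): not NE [P1→A gives 8>3; P2→R gives 9>1]
(B,R): not NE [P1→C gives 9>8]
(C,P): not NE [P2→Q gives 8>1]
(C,Q): not NE [P1→A gives 8>6]
(C,R): not NE [P2→Q gives 8>4]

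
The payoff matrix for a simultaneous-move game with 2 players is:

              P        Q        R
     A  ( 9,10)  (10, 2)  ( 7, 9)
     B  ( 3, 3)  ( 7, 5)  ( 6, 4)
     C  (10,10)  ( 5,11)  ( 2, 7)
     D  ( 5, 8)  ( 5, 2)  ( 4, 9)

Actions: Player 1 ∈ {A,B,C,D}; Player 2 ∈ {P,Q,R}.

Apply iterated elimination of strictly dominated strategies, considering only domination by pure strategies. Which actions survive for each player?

Survivors P1:{A,C} P2:{P,Q}

P1 drop B (A beats it: P:9>3 Q:10>7 R:7>6)
P1 drop D (A beats it: P:9>5 Q:10>5 R:7>4)
P2 drop R (P beats it: A:10>9 C:10>7)
P1→{A,C} P2→{P,Q}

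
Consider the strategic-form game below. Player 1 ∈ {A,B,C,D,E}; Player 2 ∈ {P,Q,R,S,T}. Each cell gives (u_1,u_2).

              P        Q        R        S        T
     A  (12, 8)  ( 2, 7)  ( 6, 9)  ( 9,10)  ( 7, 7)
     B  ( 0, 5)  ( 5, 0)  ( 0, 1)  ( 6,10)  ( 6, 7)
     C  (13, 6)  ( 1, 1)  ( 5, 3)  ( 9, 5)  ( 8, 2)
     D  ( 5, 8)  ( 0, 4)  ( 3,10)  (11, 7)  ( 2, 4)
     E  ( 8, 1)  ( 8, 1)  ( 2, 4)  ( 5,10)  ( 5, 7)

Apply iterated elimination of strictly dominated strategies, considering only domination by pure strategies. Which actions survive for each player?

Remaining: P1:{A,C,D} P2:{P,R,S}

P2 drop Q (R beats it: A:9>7 B:1>0 C:3>1 D:10>4 E:4>1)
P1 drop B (A beats it: P:12>0 R:6>0 S:9>6 T:7>6)
P1 drop E (A beats it: P:12>8 R:6>2 S:9>5 T:7>5)
P2 drop T (P beats it: A:8>7 C:6>2 D:8>4)
P1→{A,C,D} P2→{P,R,S}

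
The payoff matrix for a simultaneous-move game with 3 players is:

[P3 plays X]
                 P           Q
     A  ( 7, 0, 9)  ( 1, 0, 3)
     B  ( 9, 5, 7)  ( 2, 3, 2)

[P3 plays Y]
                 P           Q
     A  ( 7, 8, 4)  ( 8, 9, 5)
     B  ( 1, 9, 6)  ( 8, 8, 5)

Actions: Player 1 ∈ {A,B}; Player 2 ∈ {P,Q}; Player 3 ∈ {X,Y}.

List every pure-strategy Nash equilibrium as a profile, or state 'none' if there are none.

(A,P,X): not NE [P1→B gives 9>7]
(A,P,Y): not NE [P2→Q gives 9>8; P3→X gives 9>4]
(A,Q,X): not NE [P1→B gives 2>1; P3→Y gives 5>3]
(A,Q,Y): NE
(B,P,X): NE
(B,P,Y): not NE [P1→A gives 7>1; P3→X gives 7>6]
(B,Q,X): not NE [P2→P gives 5>3; P3→Y gives 5>2]
(B,Q,Y): not NE [P2→P gives 9>8]

PSNE = {(A,Q,Y), (B,P,X)}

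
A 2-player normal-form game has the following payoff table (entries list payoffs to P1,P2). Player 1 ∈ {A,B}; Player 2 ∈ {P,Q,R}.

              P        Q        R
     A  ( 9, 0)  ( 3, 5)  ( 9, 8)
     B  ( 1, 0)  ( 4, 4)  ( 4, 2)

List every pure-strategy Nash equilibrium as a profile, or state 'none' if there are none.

Nash profiles: (A,R), (B,Q)

(A,P): not NE [P2→R gives 8>0]
(A,Q): not NE [P1→B gives 4>3; P2→R gives 8>5]
(A,R): NE
(B,P): not NE [P1→A gives 9>1; P2→Q gives 4>0]
(B,Q): NE
(B,R): not NE [P1→A gives 9>4; P2→Q gives 4>2]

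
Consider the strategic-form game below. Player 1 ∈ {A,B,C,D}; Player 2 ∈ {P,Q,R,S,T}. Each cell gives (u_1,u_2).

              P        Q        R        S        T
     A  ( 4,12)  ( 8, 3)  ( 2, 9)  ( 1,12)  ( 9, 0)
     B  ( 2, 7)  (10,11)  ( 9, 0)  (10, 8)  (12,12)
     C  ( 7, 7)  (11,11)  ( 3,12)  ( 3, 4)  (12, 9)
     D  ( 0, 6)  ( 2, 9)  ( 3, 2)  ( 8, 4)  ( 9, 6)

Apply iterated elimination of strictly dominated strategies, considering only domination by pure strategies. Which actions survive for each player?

P1 drop A (C beats it: P:7>4 Q:11>8 R:3>2 S:3>1 T:12>9)
P1 drop D (B beats it: P:2>0 Q:10>2 R:9>3 S:10>8 T:12>9)
P2 drop P (Q beats it: B:11>7 C:11>7)
P2 drop S (Q beats it: B:11>8 C:11>4)
P1→{B,C} P2→{Q,R,T}

Survivors P1:{B,C} P2:{Q,R,T}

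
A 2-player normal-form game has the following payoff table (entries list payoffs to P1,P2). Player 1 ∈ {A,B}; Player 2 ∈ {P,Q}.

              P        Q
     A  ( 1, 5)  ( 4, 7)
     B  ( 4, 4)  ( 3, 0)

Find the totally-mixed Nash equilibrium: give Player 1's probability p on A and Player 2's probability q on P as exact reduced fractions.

P1 indiff ⇒ q·1+(1-q)·4 = q·4+(1-q)·3 ⇒ q(-3) = (1-q)(-1) ⇒ q = 1/4
P2 indiff ⇒ p·5+(1-p)·4 = p·7+(1-p)·0 ⇒ p(-2) = (1-p)(-4) ⇒ p = 2/3

P1 mixes 2/3 on A; P2 mixes 1/4 on P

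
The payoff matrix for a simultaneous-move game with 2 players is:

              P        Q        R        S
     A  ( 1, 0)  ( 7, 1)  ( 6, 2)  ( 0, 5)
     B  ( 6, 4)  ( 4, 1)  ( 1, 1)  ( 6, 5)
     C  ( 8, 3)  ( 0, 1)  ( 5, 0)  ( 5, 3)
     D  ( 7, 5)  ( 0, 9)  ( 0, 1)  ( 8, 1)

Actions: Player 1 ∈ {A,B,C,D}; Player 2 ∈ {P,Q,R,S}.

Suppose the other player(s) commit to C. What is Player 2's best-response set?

u_2(P vs C) = 3
u_2(Q vs C) = 1
u_2(R vs C) = 0
u_2(S vs C) = 3
max payoff 3 at {P,S}

P2 best: {P,S}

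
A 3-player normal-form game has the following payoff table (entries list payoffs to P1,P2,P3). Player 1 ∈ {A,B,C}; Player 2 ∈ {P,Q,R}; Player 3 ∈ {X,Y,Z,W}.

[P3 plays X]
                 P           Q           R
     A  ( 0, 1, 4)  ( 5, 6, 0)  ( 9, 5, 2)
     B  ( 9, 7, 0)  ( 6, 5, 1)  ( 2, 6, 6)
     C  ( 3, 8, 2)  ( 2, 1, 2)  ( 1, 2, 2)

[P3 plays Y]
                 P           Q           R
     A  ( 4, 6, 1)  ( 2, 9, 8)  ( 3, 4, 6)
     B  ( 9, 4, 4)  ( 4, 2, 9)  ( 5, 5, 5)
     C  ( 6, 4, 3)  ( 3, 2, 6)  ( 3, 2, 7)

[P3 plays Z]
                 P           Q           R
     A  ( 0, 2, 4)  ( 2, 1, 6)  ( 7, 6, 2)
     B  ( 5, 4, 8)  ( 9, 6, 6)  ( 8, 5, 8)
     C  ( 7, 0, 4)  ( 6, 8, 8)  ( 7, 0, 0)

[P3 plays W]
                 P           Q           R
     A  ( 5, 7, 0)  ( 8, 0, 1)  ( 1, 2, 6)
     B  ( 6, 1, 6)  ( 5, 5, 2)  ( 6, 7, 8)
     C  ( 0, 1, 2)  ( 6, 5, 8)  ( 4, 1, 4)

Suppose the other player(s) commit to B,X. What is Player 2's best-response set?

BR_2 = {P}

u_2(P vs B,X) = 7
u_2(Q vs B,X) = 5
u_2(R vs B,X) = 6
max payoff 7 at {P}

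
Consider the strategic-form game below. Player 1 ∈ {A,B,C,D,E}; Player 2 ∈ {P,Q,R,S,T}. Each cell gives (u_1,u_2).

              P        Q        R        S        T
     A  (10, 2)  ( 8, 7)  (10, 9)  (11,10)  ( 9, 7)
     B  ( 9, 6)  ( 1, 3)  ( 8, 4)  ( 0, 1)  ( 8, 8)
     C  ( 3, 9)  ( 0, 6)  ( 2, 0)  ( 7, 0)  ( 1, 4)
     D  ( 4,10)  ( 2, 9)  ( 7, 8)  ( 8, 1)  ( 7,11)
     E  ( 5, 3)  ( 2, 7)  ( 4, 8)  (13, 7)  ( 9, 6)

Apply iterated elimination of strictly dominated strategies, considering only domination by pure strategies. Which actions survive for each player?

Survivors P1:{A,E} P2:{R,S}

P1 drop B (A beats it: P:10>9 Q:8>1 R:10>8 S:11>0 T:9>8)
P1 drop C (A beats it: P:10>3 Q:8>0 R:10>2 S:11>7 T:9>1)
P1 drop D (A beats it: P:10>4 Q:8>2 R:10>7 S:11>8 T:9>7)
P2 drop P (Q beats it: A:7>2 E:7>3)
P2 drop Q (R beats it: A:9>7 E:8>7)
P2 drop T (R beats it: A:9>7 E:8>6)
P1→{A,E} P2→{R,S}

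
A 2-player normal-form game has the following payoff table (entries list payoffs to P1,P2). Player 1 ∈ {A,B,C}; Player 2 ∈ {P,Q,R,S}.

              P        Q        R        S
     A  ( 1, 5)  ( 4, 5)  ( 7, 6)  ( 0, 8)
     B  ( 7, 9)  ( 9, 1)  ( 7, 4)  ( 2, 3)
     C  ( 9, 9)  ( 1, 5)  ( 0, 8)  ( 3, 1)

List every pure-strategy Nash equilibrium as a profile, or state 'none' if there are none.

PSNE = {(C,P)}

(A,P): not NE [P1→C gives 9>1; P2→S gives 8>5]
(A,Q): not NE [P1→B gives 9>4; P2→S gives 8>5]
(A,R): not NE [P2→S gives 8>6]
(A,S): not NE [P1→C gives 3>0]
(B,P): not NE [P1→C gives 9>7]
(B,Q): not NE [P2→P gives 9>1]
(B,R): not NE [P2→P gives 9>4]
(B,S): not NE [P1→C gives 3>2; P2→P gives 9>3]
(C,P): NE
(C,Q): not NE [P1→B gives 9>1; P2→P gives 9>5]
(C,R): not NE [P1→B gives 7>0; P2→P gives 9>8]
(C,S): not NE [P2→P gives 9>1]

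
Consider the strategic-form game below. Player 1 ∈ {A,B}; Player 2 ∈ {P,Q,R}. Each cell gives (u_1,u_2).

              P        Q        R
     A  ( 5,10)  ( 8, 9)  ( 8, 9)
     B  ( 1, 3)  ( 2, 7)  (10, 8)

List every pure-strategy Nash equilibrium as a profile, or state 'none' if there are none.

Nash profiles: (A,P), (B,R)

(A,P): NE
(A,Q): not NE [P2→P gives 10>9]
(A,R): not NE [P1→B gives 10>8; P2→P gives 10>9]
(B,P): not NE [P1→A gives 5>1; P2→R gives 8>3]
(B,Q): not NE [P1→A gives 8>2; P2→R gives 8>7]
(B,R): NE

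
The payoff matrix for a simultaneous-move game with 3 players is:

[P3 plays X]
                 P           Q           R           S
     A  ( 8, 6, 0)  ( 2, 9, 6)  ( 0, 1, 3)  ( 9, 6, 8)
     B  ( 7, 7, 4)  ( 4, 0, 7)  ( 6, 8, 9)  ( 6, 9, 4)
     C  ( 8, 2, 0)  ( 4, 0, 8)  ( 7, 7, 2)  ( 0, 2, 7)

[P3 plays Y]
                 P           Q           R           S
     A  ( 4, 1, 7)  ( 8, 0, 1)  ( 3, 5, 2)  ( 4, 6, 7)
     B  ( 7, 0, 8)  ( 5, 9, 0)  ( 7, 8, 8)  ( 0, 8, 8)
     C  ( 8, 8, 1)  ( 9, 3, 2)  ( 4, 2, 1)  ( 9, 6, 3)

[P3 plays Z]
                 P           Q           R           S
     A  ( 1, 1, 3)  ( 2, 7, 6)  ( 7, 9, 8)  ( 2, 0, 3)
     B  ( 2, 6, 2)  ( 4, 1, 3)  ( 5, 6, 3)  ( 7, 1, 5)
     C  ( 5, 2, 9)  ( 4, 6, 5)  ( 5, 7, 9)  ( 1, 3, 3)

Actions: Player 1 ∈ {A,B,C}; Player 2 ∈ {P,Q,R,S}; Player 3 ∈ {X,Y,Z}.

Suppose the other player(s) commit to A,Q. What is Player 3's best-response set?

P3 best: {X,Z}

u_3(X vs A,Q) = 6
u_3(Y vs A,Q) = 1
u_3(Z vs A,Q) = 6
max payoff 6 at {X,Z}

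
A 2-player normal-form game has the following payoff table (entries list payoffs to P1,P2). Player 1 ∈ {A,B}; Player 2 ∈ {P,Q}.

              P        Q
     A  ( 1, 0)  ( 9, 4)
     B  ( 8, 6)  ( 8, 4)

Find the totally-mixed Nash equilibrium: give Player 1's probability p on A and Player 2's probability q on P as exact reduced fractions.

P1 indiff ⇒ q·1+(1-q)·9 = q·8+(1-q)·8 ⇒ q(-7) = (1-q)(-1) ⇒ q = 1/8
P2 indiff ⇒ p·0+(1-p)·6 = p·4+(1-p)·4 ⇒ p(-4) = (1-p)(-2) ⇒ p = 1/3

p=1/3, q=1/8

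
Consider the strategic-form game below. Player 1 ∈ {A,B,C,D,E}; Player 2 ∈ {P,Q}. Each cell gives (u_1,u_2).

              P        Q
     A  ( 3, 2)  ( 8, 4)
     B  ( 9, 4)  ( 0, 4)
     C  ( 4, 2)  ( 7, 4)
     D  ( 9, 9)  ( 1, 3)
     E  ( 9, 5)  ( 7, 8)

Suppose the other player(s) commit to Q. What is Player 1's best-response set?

BR_1 = {A}

u_1(A vs Q) = 8
u_1(B vs Q) = 0
u_1(C vs Q) = 7
u_1(D vs Q) = 1
u_1(E vs Q) = 7
max payoff 8 at {A}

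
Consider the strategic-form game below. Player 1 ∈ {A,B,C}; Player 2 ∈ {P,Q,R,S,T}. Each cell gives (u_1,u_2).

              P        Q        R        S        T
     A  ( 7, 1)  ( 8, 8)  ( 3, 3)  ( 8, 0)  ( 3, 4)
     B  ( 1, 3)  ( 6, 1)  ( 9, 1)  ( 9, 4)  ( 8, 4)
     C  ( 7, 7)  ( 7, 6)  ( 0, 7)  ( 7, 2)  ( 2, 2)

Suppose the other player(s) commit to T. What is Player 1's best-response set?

u_1(A vs T) = 3
u_1(B vs T) = 8
u_1(C vs T) = 2
max payoff 8 at {B}

BR_1 = {B}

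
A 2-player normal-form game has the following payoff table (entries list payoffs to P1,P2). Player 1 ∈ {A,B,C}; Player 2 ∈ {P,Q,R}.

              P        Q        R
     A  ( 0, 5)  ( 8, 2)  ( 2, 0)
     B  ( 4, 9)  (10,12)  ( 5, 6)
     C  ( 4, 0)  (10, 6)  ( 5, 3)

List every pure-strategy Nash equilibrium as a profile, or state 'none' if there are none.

(A,P): not NE [P1→C gives 4>0]
(A,Q): not NE [P1→C gives 10>8; P2→P gives 5>2]
(A,R): not NE [P1→C gives 5>2; P2→P gives 5>0]
(B,P): not NE [P2→Q gives 12>9]
(B,Q): NE
(B,R): not NE [P2→Q gives 12>6]
(C,P): not NE [P2→Q gives 6>0]
(C,Q): NE
(C,R): not NE [P2→Q gives 6>3]

PSNE = {(B,Q), (C,Q)}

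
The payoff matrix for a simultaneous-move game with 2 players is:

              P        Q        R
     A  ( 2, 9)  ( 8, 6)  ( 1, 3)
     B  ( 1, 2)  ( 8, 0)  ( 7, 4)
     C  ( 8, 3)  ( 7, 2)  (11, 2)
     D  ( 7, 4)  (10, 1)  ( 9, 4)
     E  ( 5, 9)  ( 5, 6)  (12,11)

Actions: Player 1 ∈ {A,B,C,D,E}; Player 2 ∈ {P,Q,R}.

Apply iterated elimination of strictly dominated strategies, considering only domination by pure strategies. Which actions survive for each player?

P1 drop A (D beats it: P:7>2 Q:10>8 R:9>1)
P1 drop B (D beats it: P:7>1 Q:10>8 R:9>7)
P2 drop Q (P beats it: C:3>2 D:4>1 E:9>6)
P1 drop D (C beats it: P:8>7 R:11>9)
P1→{C,E} P2→{P,R}

Survivors P1:{C,E} P2:{P,R}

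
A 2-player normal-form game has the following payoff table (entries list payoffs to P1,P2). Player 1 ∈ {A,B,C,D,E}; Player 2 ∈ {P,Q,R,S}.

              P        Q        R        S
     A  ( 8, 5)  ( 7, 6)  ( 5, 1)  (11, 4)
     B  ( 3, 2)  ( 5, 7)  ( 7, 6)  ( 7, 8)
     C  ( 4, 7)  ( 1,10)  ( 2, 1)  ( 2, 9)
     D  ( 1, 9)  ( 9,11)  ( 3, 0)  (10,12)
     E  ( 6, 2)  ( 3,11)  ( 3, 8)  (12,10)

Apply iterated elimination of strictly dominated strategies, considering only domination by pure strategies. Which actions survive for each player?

P1 drop C (A beats it: P:8>4 Q:7>1 R:5>2 S:11>2)
P2 drop P (Q beats it: A:6>5 B:7>2 D:11>9 E:11>2)
P2 drop R (Q beats it: A:6>1 B:7>6 D:11>0 E:11>8)
P1 drop B (A beats it: Q:7>5 S:11>7)
P1→{A,D,E} P2→{Q,S}

Remaining: P1:{A,D,E} P2:{Q,S}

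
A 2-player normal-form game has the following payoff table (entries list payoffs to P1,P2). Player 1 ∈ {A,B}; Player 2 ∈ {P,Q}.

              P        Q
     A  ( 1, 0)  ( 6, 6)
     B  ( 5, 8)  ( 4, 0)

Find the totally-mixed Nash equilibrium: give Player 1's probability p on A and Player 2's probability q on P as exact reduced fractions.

P1 mixes 4/7 on A; P2 mixes 1/3 on P

P1 indiff ⇒ q·1+(1-q)·6 = q·5+(1-q)·4 ⇒ q(-4) = (1-q)(-2) ⇒ q = 1/3
P2 indiff ⇒ p·0+(1-p)·8 = p·6+(1-p)·0 ⇒ p(-6) = (1-p)(-8) ⇒ p = 4/7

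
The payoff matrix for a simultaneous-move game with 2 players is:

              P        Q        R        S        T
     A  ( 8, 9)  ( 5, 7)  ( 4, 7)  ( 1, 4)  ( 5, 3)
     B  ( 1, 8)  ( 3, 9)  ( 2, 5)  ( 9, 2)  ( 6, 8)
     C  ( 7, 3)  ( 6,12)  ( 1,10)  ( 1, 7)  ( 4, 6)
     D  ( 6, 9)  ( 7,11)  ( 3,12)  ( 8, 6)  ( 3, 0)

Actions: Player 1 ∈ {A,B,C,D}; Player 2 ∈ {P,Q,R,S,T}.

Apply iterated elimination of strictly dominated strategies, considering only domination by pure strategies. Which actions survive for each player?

Survivors P1:{A,C,D} P2:{P,Q,R}

P2 drop S (Q beats it: A:7>4 B:9>2 C:12>7 D:11>6)
P2 drop T (Q beats it: A:7>3 B:9>8 C:12>6 D:11>0)
P1 drop B (A beats it: P:8>1 Q:5>3 R:4>2)
P1→{A,C,D} P2→{P,Q,R}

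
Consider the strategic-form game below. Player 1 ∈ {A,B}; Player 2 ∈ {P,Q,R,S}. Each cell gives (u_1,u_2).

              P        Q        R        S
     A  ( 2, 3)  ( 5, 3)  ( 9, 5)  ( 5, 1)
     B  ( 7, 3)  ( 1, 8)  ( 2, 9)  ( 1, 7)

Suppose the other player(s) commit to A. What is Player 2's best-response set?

argmax u_2 = {R}

u_2(P vs A) = 3
u_2(Q vs A) = 3
u_2(R vs A) = 5
u_2(S vs A) = 1
max payoff 5 at {R}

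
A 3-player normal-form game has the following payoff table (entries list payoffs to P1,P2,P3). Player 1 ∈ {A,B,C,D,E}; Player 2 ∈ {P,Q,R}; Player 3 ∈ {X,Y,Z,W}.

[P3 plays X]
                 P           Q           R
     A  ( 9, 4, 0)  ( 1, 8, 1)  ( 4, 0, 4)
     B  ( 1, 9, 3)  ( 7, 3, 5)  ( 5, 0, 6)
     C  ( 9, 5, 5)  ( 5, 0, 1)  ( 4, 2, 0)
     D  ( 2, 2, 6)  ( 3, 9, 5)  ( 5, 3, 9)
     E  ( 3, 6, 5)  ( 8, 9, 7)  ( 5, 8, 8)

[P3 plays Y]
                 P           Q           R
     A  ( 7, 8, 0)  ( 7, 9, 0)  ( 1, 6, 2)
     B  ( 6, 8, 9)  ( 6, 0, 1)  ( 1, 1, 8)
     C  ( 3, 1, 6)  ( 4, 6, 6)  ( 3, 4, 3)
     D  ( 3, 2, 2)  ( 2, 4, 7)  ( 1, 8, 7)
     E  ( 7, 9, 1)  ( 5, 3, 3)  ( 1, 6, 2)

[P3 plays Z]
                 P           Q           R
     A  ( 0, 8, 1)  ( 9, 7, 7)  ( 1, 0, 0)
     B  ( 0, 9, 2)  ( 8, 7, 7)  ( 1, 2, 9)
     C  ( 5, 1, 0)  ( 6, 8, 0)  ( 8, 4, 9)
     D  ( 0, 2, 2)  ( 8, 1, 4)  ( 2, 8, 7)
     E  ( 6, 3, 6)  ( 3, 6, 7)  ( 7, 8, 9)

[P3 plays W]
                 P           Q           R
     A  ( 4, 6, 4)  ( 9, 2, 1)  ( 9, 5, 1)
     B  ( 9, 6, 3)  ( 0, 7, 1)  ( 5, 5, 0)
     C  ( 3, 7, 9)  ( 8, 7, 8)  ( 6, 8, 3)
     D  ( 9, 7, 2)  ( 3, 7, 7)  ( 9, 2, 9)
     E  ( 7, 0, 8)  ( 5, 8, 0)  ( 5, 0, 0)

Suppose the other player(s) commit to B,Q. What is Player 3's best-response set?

u_3(X vs B,Q) = 5
u_3(Y vs B,Q) = 1
u_3(Z vs B,Q) = 7
u_3(W vs B,Q) = 1
max payoff 7 at {Z}

argmax u_3 = {Z}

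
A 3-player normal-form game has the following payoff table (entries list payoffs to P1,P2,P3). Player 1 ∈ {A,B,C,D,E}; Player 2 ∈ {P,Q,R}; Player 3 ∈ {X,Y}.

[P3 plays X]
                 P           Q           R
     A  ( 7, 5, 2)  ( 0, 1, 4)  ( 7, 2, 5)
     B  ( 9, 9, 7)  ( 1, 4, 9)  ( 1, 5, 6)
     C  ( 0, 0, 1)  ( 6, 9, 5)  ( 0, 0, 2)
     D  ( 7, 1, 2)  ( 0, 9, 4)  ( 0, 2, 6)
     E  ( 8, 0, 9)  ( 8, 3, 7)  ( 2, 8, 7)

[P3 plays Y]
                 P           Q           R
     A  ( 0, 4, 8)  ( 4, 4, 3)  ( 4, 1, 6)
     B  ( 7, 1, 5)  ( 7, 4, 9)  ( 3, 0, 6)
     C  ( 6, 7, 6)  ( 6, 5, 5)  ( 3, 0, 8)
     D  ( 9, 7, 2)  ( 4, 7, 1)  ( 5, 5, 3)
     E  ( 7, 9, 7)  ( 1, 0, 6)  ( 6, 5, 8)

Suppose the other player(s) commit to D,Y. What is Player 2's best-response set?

u_2(P vs D,Y) = 7
u_2(Q vs D,Y) = 7
u_2(R vs D,Y) = 5
max payoff 7 at {P,Q}

BR_2 = {P,Q}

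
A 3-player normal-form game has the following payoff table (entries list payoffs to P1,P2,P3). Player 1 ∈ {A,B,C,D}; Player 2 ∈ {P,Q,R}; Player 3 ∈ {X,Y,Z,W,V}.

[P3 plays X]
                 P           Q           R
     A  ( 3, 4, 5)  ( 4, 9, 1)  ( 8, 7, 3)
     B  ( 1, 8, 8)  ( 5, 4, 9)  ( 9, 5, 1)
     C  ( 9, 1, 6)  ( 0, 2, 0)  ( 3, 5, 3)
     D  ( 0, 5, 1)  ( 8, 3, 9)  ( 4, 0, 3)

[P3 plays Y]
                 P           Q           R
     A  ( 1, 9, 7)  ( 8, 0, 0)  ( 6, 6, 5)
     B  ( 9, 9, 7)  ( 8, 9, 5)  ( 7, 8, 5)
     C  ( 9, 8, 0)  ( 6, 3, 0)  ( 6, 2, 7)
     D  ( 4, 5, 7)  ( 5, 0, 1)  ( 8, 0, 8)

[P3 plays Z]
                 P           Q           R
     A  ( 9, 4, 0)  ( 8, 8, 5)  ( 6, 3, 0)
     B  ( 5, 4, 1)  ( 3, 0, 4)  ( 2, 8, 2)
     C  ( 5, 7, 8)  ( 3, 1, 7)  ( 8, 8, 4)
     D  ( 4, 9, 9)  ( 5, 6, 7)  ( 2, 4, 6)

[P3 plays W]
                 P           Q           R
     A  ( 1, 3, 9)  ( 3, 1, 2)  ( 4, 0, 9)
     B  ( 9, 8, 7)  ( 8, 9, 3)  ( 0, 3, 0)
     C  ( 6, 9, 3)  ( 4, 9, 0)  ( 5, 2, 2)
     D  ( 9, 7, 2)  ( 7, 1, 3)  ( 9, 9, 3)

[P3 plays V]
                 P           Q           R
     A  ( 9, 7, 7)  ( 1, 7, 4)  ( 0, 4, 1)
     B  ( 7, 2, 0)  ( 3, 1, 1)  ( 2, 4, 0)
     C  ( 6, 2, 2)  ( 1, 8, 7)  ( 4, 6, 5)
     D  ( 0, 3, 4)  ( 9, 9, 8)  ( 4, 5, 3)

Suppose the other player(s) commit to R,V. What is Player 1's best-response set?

P1 best: {C,D}

u_1(A vs R,V) = 0
u_1(B vs R,V) = 2
u_1(C vs R,V) = 4
u_1(D vs R,V) = 4
max payoff 4 at {C,D}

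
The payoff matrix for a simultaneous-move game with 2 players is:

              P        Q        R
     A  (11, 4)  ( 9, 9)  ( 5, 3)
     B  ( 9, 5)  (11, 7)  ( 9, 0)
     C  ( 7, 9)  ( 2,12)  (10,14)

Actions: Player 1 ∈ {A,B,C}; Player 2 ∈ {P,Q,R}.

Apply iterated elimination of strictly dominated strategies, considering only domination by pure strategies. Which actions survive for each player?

Survivors P1:{B,C} P2:{Q,R}

P2 drop P (Q beats it: A:9>4 B:7>5 C:12>9)
P1 drop A (B beats it: Q:11>9 R:9>5)
P1→{B,C} P2→{Q,R}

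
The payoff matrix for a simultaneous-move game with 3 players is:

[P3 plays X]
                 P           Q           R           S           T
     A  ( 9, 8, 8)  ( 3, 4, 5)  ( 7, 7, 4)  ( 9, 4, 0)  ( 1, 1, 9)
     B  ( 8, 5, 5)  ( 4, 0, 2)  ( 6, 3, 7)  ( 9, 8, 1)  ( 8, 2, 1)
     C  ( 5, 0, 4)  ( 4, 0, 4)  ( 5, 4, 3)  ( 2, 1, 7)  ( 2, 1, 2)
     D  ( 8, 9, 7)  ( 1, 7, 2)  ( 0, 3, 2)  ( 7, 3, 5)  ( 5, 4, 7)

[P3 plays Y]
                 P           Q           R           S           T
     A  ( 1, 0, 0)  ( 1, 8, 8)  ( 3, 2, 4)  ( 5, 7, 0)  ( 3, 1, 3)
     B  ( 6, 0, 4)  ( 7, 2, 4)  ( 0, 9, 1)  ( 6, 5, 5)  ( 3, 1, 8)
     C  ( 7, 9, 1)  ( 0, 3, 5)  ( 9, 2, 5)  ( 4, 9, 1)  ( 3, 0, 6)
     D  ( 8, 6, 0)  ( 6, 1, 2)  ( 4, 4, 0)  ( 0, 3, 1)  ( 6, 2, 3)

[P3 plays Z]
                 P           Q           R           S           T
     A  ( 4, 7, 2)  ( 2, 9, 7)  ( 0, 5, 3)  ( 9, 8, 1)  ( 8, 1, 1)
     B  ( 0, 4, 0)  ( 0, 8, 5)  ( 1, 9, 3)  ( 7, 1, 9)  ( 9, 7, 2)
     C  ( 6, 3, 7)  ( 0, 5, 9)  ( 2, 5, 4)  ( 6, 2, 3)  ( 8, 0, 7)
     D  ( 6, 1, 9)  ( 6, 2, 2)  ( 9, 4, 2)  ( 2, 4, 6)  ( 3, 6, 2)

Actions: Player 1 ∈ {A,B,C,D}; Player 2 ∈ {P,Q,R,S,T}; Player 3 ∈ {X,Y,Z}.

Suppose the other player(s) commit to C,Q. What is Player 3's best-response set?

u_3(X vs C,Q) = 4
u_3(Y vs C,Q) = 5
u_3(Z vs C,Q) = 9
max payoff 9 at {Z}

argmax u_3 = {Z}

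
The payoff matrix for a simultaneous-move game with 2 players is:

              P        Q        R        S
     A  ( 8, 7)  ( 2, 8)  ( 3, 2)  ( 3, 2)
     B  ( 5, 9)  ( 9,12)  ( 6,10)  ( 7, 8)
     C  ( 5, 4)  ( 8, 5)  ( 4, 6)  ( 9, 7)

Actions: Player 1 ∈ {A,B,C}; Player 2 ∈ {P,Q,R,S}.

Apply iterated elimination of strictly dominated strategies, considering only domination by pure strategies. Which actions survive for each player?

Survivors P1:{B,C} P2:{Q,R,S}

P2 drop P (Q beats it: A:8>7 B:12>9 C:5>4)
P1 drop A (B beats it: Q:9>2 R:6>3 S:7>3)
P1→{B,C} P2→{Q,R,S}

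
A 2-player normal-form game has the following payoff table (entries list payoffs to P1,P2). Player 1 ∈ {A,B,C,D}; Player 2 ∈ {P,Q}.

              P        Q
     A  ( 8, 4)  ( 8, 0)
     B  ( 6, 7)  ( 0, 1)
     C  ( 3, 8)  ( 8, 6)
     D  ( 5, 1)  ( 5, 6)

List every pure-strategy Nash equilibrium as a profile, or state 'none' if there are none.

NE set: (A,P)

(A,P): NE
(A,Q): not NE [P2→P gives 4>0]
(B,P): not NE [P1→A gives 8>6]
(B,Q): not NE [P1→C gives 8>0; P2→P gives 7>1]
(C,P): not NE [P1→A gives 8>3]
(C,Q): not NE [P2→P gives 8>6]
(D,P): not NE [P1→A gives 8>5; P2→Q gives 6>1]
(D,Q): not NE [P1→C gives 8>5]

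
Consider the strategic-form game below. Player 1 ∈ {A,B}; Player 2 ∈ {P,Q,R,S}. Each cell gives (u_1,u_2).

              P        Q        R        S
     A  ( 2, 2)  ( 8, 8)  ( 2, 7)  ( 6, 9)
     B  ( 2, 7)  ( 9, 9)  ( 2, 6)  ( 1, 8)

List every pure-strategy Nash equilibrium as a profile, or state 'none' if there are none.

Nash profiles: (A,S), (B,Q)

(A,P): not NE [P2→S gives 9>2]
(A,Q): not NE [P1→B gives 9>8; P2→S gives 9>8]
(A,R): not NE [P2→S gives 9>7]
(A,S): NE
(B,P): not NE [P2→Q gives 9>7]
(B,Q): NE
(B,R): not NE [P2→Q gives 9>6]
(B,S): not NE [P1→A gives 6>1; P2→Q gives 9>8]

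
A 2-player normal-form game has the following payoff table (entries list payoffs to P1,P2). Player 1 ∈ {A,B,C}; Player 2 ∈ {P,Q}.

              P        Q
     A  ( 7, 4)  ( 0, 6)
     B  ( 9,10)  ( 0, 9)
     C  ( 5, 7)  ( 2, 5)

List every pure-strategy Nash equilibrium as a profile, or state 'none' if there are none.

Nash profiles: (B,P)

(A,P): not NE [P1→B gives 9>7; P2→Q gives 6>4]
(A,Q): not NE [P1→C gives 2>0]
(B,P): NE
(B,Q): not NE [P1→C gives 2>0; P2→P gives 10>9]
(C,P): not NE [P1→B gives 9>5]
(C,Q): not NE [P2→P gives 7>5]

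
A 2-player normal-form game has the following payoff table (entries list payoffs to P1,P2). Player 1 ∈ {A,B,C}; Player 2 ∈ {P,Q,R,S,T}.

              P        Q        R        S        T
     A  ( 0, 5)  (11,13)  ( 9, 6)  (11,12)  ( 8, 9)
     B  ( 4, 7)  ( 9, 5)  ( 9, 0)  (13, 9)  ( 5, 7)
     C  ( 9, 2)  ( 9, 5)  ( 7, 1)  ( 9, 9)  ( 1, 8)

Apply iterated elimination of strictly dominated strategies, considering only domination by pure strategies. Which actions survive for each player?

IESDS → P1:{A,B} P2:{Q,S}

P2 drop P (S beats it: A:12>5 B:9>7 C:9>2)
P1 drop C (A beats it: Q:11>9 R:9>7 S:11>9 T:8>1)
P2 drop R (Q beats it: A:13>6 B:5>0)
P2 drop T (S beats it: A:12>9 B:9>7)
P1→{A,B} P2→{Q,S}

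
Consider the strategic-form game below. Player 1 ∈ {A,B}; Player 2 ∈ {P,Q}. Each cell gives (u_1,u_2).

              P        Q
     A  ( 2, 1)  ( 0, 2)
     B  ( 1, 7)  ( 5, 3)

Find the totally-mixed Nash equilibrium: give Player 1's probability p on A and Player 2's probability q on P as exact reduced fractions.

P1 indiff ⇒ q·2+(1-q)·0 = q·1+(1-q)·5 ⇒ q(1) = (1-q)(5) ⇒ q = 5/6
P2 indiff ⇒ p·1+(1-p)·7 = p·2+(1-p)·3 ⇒ p(-1) = (1-p)(-4) ⇒ p = 4/5

(p,q) = (4/5, 5/6)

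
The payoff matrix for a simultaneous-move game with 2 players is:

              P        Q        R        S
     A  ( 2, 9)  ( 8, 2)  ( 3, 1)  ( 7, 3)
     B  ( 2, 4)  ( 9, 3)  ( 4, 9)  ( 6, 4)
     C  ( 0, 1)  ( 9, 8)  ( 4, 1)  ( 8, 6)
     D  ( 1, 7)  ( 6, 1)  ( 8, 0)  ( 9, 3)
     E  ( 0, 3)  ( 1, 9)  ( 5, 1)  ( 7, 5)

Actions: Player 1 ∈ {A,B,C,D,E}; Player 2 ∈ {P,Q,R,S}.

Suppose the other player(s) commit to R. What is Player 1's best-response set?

P1 best: {D}

u_1(A vs R) = 3
u_1(B vs R) = 4
u_1(C vs R) = 4
u_1(D vs R) = 8
u_1(E vs R) = 5
max payoff 8 at {D}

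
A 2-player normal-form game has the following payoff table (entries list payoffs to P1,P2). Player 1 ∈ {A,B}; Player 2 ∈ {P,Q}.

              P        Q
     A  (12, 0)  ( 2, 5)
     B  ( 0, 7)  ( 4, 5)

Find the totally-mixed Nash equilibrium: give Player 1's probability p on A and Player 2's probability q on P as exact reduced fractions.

p=2/7, q=1/7

P1 indiff ⇒ q·12+(1-q)·2 = q·0+(1-q)·4 ⇒ q(12) = (1-q)(2) ⇒ q = 1/7
P2 indiff ⇒ p·0+(1-p)·7 = p·5+(1-p)·5 ⇒ p(-5) = (1-p)(-2) ⇒ p = 2/7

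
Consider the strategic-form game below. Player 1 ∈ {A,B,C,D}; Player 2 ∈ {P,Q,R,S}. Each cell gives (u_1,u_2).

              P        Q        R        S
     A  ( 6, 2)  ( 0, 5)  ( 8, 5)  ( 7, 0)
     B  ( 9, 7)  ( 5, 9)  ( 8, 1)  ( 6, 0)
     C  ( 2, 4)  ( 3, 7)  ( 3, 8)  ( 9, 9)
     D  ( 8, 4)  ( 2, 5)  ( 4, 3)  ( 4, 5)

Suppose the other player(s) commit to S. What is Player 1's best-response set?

u_1(A vs S) = 7
u_1(B vs S) = 6
u_1(C vs S) = 9
u_1(D vs S) = 4
max payoff 9 at {C}

P1 best: {C}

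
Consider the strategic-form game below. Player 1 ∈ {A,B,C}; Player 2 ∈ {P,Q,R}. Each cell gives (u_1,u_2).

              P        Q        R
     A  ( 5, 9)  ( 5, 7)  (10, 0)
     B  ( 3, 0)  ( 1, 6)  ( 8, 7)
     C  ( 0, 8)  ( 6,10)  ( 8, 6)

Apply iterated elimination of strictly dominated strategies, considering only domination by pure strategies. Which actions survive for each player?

P1 drop B (A beats it: P:5>3 Q:5>1 R:10>8)
P2 drop R (P beats it: A:9>0 C:8>6)
P1→{A,C} P2→{P,Q}

Survivors P1:{A,C} P2:{P,Q}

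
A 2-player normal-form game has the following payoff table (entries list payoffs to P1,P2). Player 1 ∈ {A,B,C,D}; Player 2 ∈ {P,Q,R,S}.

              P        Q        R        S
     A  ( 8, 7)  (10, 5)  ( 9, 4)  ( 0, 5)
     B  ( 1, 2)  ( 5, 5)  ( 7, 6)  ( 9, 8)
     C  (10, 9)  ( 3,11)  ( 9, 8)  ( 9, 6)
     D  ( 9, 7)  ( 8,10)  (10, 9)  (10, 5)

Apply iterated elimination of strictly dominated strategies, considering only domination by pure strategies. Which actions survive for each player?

IESDS → P1:{A,C,D} P2:{P,Q}

P1 drop B (D beats it: P:9>1 Q:8>5 R:10>7 S:10>9)
P2 drop R (Q beats it: A:5>4 C:11>8 D:10>9)
P2 drop S (P beats it: A:7>5 C:9>6 D:7>5)
P1→{A,C,D} P2→{P,Q}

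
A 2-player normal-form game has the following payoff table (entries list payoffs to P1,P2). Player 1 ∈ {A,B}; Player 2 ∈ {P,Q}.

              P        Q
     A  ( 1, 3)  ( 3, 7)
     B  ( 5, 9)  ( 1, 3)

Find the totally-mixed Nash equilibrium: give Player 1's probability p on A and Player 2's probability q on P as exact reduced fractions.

p=3/5, q=1/3

P1 indiff ⇒ q·1+(1-q)·3 = q·5+(1-q)·1 ⇒ q(-4) = (1-q)(-2) ⇒ q = 1/3
P2 indiff ⇒ p·3+(1-p)·9 = p·7+(1-p)·3 ⇒ p(-4) = (1-p)(-6) ⇒ p = 3/5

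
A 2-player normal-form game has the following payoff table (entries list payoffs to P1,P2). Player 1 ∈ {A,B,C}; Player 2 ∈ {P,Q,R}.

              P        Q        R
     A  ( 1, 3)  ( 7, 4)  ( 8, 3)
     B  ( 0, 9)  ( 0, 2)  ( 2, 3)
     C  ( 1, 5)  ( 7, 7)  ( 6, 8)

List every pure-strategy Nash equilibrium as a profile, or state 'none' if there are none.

PSNE = {(A,Q)}

(A,P): not NE [P2→Q gives 4>3]
(A,Q): NE
(A,R): not NE [P2→Q gives 4>3]
(B,P): not NE [P1→C gives 1>0]
(B,Q): not NE [P1→C gives 7>0; P2→P gives 9>2]
(B,R): not NE [P1→A gives 8>2; P2→P gives 9>3]
(C,P): not NE [P2→R gives 8>5]
(C,Q): not NE [P2→R gives 8>7]
(C,R): not NE [P1→A gives 8>6]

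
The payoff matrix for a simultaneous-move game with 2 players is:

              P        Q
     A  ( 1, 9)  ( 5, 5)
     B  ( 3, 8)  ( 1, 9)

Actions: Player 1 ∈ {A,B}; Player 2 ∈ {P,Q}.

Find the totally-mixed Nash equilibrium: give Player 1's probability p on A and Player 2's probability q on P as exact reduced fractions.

P1 indiff ⇒ q·1+(1-q)·5 = q·3+(1-q)·1 ⇒ q(-2) = (1-q)(-4) ⇒ q = 2/3
P2 indiff ⇒ p·9+(1-p)·8 = p·5+(1-p)·9 ⇒ p(4) = (1-p)(1) ⇒ p = 1/5

P1 mixes 1/5 on A; P2 mixes 2/3 on P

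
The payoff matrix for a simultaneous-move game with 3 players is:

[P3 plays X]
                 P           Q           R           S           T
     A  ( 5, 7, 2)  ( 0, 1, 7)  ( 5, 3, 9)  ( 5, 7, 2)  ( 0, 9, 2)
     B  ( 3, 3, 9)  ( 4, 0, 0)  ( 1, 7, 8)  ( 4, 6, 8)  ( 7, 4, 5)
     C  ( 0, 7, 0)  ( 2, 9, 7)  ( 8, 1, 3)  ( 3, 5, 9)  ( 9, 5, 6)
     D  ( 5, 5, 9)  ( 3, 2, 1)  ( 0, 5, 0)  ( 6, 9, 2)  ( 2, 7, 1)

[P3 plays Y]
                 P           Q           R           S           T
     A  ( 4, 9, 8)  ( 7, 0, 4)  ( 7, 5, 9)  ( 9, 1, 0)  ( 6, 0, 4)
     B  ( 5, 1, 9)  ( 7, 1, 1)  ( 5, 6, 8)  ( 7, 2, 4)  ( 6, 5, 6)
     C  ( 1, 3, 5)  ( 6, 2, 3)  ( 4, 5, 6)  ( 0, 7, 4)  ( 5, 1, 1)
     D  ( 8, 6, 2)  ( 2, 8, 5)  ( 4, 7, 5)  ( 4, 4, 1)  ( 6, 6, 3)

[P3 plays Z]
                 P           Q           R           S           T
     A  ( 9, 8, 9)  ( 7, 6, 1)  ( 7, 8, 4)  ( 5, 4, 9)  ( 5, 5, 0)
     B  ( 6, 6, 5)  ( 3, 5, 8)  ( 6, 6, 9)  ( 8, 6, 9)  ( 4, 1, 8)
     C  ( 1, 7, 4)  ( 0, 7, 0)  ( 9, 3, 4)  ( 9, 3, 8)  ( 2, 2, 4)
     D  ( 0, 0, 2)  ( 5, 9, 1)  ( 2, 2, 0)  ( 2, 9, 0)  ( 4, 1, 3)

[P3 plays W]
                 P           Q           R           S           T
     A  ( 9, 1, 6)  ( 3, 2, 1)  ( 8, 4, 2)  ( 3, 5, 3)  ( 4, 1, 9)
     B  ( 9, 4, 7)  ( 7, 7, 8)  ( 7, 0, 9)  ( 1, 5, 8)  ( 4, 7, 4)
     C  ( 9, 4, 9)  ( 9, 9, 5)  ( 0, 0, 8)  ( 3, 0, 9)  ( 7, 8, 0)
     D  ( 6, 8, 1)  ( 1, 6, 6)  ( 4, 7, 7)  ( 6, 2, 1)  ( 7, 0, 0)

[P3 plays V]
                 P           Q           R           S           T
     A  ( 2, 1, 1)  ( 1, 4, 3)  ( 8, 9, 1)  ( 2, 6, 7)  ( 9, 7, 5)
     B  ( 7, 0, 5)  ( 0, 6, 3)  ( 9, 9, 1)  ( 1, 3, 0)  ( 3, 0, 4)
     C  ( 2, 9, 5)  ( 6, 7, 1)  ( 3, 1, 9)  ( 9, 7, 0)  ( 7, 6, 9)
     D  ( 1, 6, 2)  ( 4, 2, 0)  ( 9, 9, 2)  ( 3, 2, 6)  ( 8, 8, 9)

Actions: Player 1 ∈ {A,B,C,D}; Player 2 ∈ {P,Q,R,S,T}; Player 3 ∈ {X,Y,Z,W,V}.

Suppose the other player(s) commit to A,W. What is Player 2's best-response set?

argmax u_2 = {S}

u_2(P vs A,W) = 1
u_2(Q vs A,W) = 2
u_2(R vs A,W) = 4
u_2(S vs A,W) = 5
u_2(T vs A,W) = 1
max payoff 5 at {S}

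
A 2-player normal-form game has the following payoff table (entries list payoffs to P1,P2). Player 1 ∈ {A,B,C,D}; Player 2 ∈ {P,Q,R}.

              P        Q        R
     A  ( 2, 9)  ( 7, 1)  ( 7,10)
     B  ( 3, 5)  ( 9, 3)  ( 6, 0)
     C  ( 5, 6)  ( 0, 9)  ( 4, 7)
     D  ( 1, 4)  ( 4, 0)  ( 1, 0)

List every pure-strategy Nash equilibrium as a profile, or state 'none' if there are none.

(A,P): not NE [P1→C gives 5>2; P2→R gives 10>9]
(A,Q): not NE [P1→B gives 9>7; P2→R gives 10>1]
(A,R): NE
(B,P): not NE [P1→C gives 5>3]
(B,Q): not NE [P2→P gives 5>3]
(B,R): not NE [P1→A gives 7>6; P2→P gives 5>0]
(C,P): not NE [P2→Q gives 9>6]
(C,Q): not NE [P1→B gives 9>0]
(C,R): not NE [P1→A gives 7>4; P2→Q gives 9>7]
(D,P): not NE [P1→C gives 5>1]
(D,Q): not NE [P1→B gives 9>4; P2→P gives 4>0]
(D,R): not NE [P1→A gives 7>1; P2→P gives 4>0]

NE set: (A,R)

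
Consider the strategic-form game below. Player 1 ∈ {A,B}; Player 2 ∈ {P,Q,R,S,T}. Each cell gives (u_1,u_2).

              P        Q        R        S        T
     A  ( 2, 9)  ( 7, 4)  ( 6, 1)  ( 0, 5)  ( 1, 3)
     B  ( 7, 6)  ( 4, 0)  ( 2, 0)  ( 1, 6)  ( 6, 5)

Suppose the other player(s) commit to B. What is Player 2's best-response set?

u_2(P vs B) = 6
u_2(Q vs B) = 0
u_2(R vs B) = 0
u_2(S vs B) = 6
u_2(T vs B) = 5
max payoff 6 at {P,S}

BR_2 = {P,S}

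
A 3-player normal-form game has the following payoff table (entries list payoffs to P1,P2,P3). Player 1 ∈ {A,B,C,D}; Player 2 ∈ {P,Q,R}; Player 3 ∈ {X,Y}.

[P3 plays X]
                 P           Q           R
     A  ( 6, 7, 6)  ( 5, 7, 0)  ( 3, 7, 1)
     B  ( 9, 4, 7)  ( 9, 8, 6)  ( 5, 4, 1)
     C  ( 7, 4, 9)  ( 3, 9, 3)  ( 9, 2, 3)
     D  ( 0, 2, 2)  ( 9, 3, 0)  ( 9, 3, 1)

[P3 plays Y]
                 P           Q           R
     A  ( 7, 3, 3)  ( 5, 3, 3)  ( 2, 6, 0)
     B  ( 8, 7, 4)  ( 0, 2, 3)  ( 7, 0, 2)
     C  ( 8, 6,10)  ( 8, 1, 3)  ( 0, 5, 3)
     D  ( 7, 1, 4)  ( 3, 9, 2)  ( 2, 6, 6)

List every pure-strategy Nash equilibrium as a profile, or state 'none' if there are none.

(A,P,X): not NE [P1→B gives 9>6]
(A,P,Y): not NE [P1→C gives 8>7; P2→R gives 6>3; P3→X gives 6>3]
(A,Q,X): not NE [P1→D gives 9>5; P3→Y gives 3>0]
(A,Q,Y): not NE [P1→C gives 8>5; P2→R gives 6>3]
(A,R,X): not NE [P1→D gives 9>3]
(A,R,Y): not NE [P1→B gives 7>2; P3→X gives 1>0]
(B,P,X): not NE [P2→Q gives 8>4]
(B,P,Y): not NE [P3→X gives 7>4]
(B,Q,X): NE
(B,Q,Y): not NE [P1→C gives 8>0; P2→P gives 7>2; P3→X gives 6>3]
(B,R,X): not NE [P1→D gives 9>5; P2→Q gives 8>4; P3→Y gives 2>1]
(B,R,Y): not NE [P2→P gives 7>0]
(C,P,X): not NE [P1→B gives 9>7; P2→Q gives 9>4; P3→Y gives 10>9]
(C,P,Y): NE
(C,Q,X): not NE [P1→D gives 9>3]
(C,Q,Y): not NE [P2→P gives 6>1]
(C,R,X): not NE [P2→Q gives 9>2]
(C,R,Y): not NE [P1→B gives 7>0; P2→P gives 6>5]
(D,P,X): not NE [P1→B gives 9>0; P2→R gives 3>2; P3→Y gives 4>2]
(D,P,Y): not NE [P1→C gives 8>7; P2→Q gives 9>1]
(D,Q,X): not NE [P3→Y gives 2>0]
(D,Q,Y): not NE [P1→C gives 8>3]
(D,R,X): not NE [P3→Y gives 6>1]
(D,R,Y): not NE [P1→B gives 7>2; P2→Q gives 9>6]

NE set: (B,Q,X), (C,P,Y)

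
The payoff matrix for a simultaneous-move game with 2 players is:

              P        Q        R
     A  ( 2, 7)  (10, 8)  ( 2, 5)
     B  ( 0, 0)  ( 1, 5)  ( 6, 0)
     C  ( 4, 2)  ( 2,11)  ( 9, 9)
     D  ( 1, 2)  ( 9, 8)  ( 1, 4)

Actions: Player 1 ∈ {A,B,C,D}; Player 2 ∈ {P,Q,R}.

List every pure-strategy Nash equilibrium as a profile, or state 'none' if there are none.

Nash profiles: (A,Q)

(A,P): not NE [P1→C gives 4>2; P2→Q gives 8>7]
(A,Q): NE
(A,R): not NE [P1→C gives 9>2; P2→Q gives 8>5]
(B,P): not NE [P1→C gives 4>0; P2→Q gives 5>0]
(B,Q): not NE [P1→A gives 10>1]
(B,R): not NE [P1→C gives 9>6; P2→Q gives 5>0]
(C,P): not NE [P2→Q gives 11>2]
(C,Q): not NE [P1→A gives 10>2]
(C,R): not NE [P2→Q gives 11>9]
(D,P): not NE [P1→C gives 4>1; P2→Q gives 8>2]
(D,Q): not NE [P1→A gives 10>9]
(D,R): not NE [P1→C gives 9>1; P2→Q gives 8>4]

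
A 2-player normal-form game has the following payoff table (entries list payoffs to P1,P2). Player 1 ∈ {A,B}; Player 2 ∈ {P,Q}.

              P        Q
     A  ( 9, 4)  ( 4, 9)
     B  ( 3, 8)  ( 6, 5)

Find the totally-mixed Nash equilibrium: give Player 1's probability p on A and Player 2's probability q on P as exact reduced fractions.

P1 indiff ⇒ q·9+(1-q)·4 = q·3+(1-q)·6 ⇒ q(6) = (1-q)(2) ⇒ q = 1/4
P2 indiff ⇒ p·4+(1-p)·8 = p·9+(1-p)·5 ⇒ p(-5) = (1-p)(-3) ⇒ p = 3/8

P1 mixes 3/8 on A; P2 mixes 1/4 on P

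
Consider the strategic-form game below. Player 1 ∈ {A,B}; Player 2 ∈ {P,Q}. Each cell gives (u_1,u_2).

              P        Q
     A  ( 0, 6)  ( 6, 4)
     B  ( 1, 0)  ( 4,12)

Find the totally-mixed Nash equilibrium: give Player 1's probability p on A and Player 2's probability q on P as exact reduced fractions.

P1 indiff ⇒ q·0+(1-q)·6 = q·1+(1-q)·4 ⇒ q(-1) = (1-q)(-2) ⇒ q = 2/3
P2 indiff ⇒ p·6+(1-p)·0 = p·4+(1-p)·12 ⇒ p(2) = (1-p)(12) ⇒ p = 6/7

p=6/7, q=2/3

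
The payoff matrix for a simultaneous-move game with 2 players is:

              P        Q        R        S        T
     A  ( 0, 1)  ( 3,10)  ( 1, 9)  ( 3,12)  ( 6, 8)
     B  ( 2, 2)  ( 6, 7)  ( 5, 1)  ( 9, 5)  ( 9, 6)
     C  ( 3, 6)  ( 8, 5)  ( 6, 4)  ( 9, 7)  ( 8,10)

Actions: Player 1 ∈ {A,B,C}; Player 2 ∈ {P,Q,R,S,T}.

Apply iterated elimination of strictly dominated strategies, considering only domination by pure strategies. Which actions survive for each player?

P1 drop A (B beats it: P:2>0 Q:6>3 R:5>1 S:9>3 T:9>6)
P2 drop P (S beats it: B:5>2 C:7>6)
P2 drop R (Q beats it: B:7>1 C:5>4)
P2 drop S (T beats it: B:6>5 C:10>7)
P1→{B,C} P2→{Q,T}

IESDS → P1:{B,C} P2:{Q,T}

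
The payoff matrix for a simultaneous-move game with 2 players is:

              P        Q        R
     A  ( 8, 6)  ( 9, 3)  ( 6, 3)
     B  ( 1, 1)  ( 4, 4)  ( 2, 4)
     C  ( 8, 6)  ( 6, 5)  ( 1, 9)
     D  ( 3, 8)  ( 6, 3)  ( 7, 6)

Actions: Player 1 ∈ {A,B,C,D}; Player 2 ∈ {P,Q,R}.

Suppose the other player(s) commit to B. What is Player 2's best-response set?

u_2(P vs B) = 1
u_2(Q vs B) = 4
u_2(R vs B) = 4
max payoff 4 at {Q,R}

argmax u_2 = {Q,R}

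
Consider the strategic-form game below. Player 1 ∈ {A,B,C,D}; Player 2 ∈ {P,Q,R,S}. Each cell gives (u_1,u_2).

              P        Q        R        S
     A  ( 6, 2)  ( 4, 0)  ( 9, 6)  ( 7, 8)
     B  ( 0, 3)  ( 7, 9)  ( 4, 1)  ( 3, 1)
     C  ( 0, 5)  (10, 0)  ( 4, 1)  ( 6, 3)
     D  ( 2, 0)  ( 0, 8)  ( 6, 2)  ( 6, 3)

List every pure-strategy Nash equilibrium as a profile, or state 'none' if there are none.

Nash profiles: (A,S)

(A,P): not NE [P2→S gives 8>2]
(A,Q): not NE [P1→C gives 10>4; P2→S gives 8>0]
(A,R): not NE [P2→S gives 8>6]
(A,S): NE
(B,P): not NE [P1→A gives 6>0; P2→Q gives 9>3]
(B,Q): not NE [P1→C gives 10>7]
(B,R): not NE [P1→A gives 9>4; P2→Q gives 9>1]
(B,S): not NE [P1→A gives 7>3; P2→Q gives 9>1]
(C,P): not NE [P1→A gives 6>0]
(C,Q): not NE [P2→P gives 5>0]
(C,R): not NE [P1→A gives 9>4; P2→P gives 5>1]
(C,S): not NE [P1→A gives 7>6; P2→P gives 5>3]
(D,P): not NE [P1→A gives 6>2; P2→Q gives 8>0]
(D,Q): not NE [P1→C gives 10>0]
(D,R): not NE [P1→A gives 9>6; P2→Q gives 8>2]
(D,S): not NE [P1→A gives 7>6; P2→Q gives 8>3]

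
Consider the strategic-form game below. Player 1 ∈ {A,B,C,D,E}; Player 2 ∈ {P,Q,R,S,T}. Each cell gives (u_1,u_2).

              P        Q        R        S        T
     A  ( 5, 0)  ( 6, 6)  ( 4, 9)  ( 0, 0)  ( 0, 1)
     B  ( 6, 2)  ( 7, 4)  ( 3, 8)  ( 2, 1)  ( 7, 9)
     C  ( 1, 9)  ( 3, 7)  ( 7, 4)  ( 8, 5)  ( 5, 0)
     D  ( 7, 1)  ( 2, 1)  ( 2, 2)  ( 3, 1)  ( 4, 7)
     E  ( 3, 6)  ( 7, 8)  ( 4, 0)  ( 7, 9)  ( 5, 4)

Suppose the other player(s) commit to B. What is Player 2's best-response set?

u_2(P vs B) = 2
u_2(Q vs B) = 4
u_2(R vs B) = 8
u_2(S vs B) = 1
u_2(T vs B) = 9
max payoff 9 at {T}

BR_2 = {T}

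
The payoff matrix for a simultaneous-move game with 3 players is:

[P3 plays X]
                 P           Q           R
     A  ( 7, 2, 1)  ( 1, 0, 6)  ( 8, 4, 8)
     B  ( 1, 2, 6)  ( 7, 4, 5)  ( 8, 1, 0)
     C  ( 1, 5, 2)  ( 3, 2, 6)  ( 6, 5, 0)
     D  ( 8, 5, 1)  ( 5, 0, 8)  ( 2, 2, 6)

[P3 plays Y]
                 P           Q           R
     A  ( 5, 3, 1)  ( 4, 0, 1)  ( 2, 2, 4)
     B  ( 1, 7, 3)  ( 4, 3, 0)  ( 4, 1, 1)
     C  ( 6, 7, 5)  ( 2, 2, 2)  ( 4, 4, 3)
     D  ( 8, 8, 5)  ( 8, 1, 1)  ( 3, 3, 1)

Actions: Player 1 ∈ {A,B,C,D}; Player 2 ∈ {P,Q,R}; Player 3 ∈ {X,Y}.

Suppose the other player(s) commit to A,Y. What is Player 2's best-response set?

u_2(P vs A,Y) = 3
u_2(Q vs A,Y) = 0
u_2(R vs A,Y) = 2
max payoff 3 at {P}

BR_2 = {P}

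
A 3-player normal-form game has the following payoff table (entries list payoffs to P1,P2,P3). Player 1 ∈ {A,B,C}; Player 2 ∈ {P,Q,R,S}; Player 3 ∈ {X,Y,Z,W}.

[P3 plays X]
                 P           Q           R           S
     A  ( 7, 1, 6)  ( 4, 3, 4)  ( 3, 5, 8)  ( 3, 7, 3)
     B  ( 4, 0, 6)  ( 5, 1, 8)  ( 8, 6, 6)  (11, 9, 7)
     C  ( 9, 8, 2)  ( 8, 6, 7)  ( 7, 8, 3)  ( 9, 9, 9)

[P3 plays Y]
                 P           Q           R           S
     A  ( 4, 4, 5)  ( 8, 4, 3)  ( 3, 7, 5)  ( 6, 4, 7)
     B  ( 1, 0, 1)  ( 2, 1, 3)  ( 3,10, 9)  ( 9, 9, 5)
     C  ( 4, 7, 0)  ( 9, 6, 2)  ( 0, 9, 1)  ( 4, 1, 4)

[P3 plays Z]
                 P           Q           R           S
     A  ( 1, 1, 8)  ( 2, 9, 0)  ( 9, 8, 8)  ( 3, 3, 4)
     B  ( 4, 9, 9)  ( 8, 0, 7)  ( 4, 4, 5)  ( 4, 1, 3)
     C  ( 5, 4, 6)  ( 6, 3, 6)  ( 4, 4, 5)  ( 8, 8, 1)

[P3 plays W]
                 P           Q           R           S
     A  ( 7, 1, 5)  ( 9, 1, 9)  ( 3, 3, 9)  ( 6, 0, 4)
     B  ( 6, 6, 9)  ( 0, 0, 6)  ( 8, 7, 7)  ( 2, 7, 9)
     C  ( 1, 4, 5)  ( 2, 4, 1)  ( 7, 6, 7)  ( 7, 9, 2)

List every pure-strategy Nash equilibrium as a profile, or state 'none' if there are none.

(A,P,X): not NE [P1→C gives 9>7; P2→S gives 7>1; P3→Z gives 8>6]
(A,P,Y): not NE [P2→R gives 7>4; P3→Z gives 8>5]
(A,P,Z): not NE [P1→C gives 5>1; P2→Q gives 9>1]
(A,P,W): not NE [P2→R gives 3>1; P3→Z gives 8>5]
(A,Q,X): not NE [P1→C gives 8>4; P2→S gives 7>3; P3→W gives 9>4]
(A,Q,Y): not NE [P1→C gives 9>8; P2→R gives 7>4; P3→W gives 9>3]
(A,Q,Z): not NE [P1→B gives 8>2; P3→W gives 9>0]
(A,Q,W): not NE [P2→R gives 3>1]
(A,R,X): not NE [P1→B gives 8>3; P2→S gives 7>5; P3→W gives 9>8]
(A,R,Y): not NE [P3→W gives 9>5]
(A,R,Z): not NE [P2→Q gives 9>8; P3→W gives 9>8]
(A,R,W): not NE [P1→B gives 8>3]
(A,S,X): not NE [P1→B gives 11>3; P3→Y gives 7>3]
(A,S,Y): not NE [P1→B gives 9>6; P2→R gives 7>4]
(A,S,Z): not NE [P1→C gives 8>3; P2→Q gives 9>3; P3→Y gives 7>4]
(A,S,W): not NE [P1→C gives 7>6; P2→R gives 3>0; P3→Y gives 7>4]
(B,P,X): not NE [P1→C gives 9>4; P2→S gives 9>0; P3→W gives 9>6]
(B,P,Y): not NE [P1→C gives 4>1; P2→R gives 10>0; P3→W gives 9>1]
(B,P,Z): not NE [P1→C gives 5>4]
(B,P,W): not NE [P1→A gives 7>6; P2→S gives 7>6]
(B,Q,X): not NE [P1→C gives 8>5; P2→S gives 9>1]
(B,Q,Y): not NE [P1→C gives 9>2; P2→R gives 10>1; P3→X gives 8>3]
(B,Q,Z): not NE [P2→P gives 9>0; P3→X gives 8>7]
(B,Q,W): not NE [P1→A gives 9>0; P2→S gives 7>0; P3→X gives 8>6]
(B,R,X): not NE [P2→S gives 9>6; P3→Y gives 9>6]
(B,R,Y): NE
(B,R,Z): not NE [P1→A gives 9>4; P2→P gives 9>4; P3→Y gives 9>5]
(B,R,W): not NE [P3→Y gives 9>7]
(B,S,X): not NE [P3→W gives 9>7]
(B,S,Y): not NE [P2→R gives 10>9; P3→W gives 9>5]
(B,S,Z): not NE [P1→C gives 8>4; P2→P gives 9>1; P3→W gives 9>3]
(B,S,W): not NE [P1→C gives 7>2]
(C,P,X): not NE [P2→S gives 9>8; P3→Z gives 6>2]
(C,P,Y): not NE [P2→R gives 9>7; P3→Z gives 6>0]
(C,P,Z): not NE [P2→S gives 8>4]
(C,P,W): not NE [P1→A gives 7>1; P2→S gives 9>4; P3→Z gives 6>5]
(C,Q,X): not NE [P2→S gives 9>6]
(C,Q,Y): not NE [P2→R gives 9>6; P3→X gives 7>2]
(C,Q,Z): not NE [P1→B gives 8>6; P2→S gives 8>3; P3→X gives 7>6]
(C,Q,W): not NE [P1→A gives 9>2; P2→S gives 9>4; P3→X gives 7>1]
(C,R,X): not NE [P1→B gives 8>7; P2→S gives 9>8; P3→W gives 7>3]
(C,R,Y): not NE [P1→B gives 3>0; P3→W gives 7>1]
(C,R,Z): not NE [P1→A gives 9>4; P2→S gives 8>4; P3→W gives 7>5]
(C,R,W): not NE [P1→B gives 8>7; P2→S gives 9>6]
(C,S,X): not NE [P1→B gives 11>9]
(C,S,Y): not NE [P1→B gives 9>4; P2→R gives 9>1; P3→X gives 9>4]
(C,S,Z): not NE [P3→X gives 9>1]
(C,S,W): not NE [P3→X gives 9>2]

Nash profiles: (B,R,Y)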